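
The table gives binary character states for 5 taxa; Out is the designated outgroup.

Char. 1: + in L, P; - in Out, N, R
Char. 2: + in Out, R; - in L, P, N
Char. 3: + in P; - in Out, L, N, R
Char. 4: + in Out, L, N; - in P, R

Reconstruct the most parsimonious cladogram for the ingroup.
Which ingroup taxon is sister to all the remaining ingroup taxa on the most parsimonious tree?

Character polarity is set by the outgroup: the derived state is whichever differs from the outgroup's state, so for Char. 2, Char. 4 the derived state is '-', and for the remaining characters it is '+'.
Char. 1: derived state '+' in L and P only — synapomorphy for {L, P}.
Only L, N, and P show the derived state '-' for Char. 2, supporting them as a clade.
Char. 3: derived state '+' in P only — an autapomorphy, so it tells us nothing about relationships among taxa.
Char. 4 (state '-') occurs in P and R but conflicts with the nesting implied by the other characters — most parsimoniously interpreted as homoplasy.
Most parsimonious ingroup topology: (((L,P),N),R).
R is sister to the clade containing all other ingroup taxa, so it is the earliest-diverging (most basal) ingroup lineage.

R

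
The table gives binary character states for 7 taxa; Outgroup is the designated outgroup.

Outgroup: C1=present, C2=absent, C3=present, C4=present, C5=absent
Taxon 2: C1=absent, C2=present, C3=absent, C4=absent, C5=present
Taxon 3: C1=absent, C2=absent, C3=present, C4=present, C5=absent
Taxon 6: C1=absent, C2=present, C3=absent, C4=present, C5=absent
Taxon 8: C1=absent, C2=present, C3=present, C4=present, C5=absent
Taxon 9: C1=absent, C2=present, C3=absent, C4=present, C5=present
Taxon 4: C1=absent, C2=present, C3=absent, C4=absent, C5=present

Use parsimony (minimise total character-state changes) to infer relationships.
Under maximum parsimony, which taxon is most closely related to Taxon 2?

Character polarity is set by the outgroup: the derived state is whichever differs from the outgroup's state, so for C1, C3, C4 the derived state is 'absent', and for the remaining characters it is 'present'.
C1 (derived state 'absent') is shared by all ingroup taxa — unites the whole ingroup.
C2: derived state 'present' in Taxon 2, Taxon 4, Taxon 6, Taxon 8, and Taxon 9 only — synapomorphy for {Taxon 2, Taxon 4, Taxon 6, Taxon 8, Taxon 9}.
C3 (derived state 'absent') is shared by Taxon 2, Taxon 4, Taxon 6, and Taxon 9 — a synapomorphy uniting that clade.
Only Taxon 2 and Taxon 4 show the derived state 'absent' for C4, supporting them as a clade.
C5 (derived state 'present') is shared by Taxon 2, Taxon 4, and Taxon 9 — a synapomorphy uniting that clade.
Most parsimonious ingroup topology: (((((Taxon 2,Taxon 4),Taxon 9),Taxon 6),Taxon 8),Taxon 3).
Taxon 2 and Taxon 4 form a cherry on this tree, so they are sister taxa.

Taxon 4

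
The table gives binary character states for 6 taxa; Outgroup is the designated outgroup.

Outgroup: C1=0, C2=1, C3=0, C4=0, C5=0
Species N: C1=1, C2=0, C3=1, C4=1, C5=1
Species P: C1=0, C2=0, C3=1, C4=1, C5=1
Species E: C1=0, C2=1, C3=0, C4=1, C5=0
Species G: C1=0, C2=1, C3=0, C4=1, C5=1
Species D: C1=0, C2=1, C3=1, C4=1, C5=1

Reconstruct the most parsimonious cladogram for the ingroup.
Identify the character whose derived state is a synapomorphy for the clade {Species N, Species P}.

C2

Character polarity is set by the outgroup: the derived state is whichever differs from the outgroup's state, so for C2 the derived state is '0', and for the remaining characters it is '1'.
C1 (derived state '1') is unique to Species N (autapomorphy; uninformative for grouping).
C2 (derived state '0') is shared by Species N and Species P — a synapomorphy uniting that clade.
C3 (derived state '1') is shared by Species D, Species N, and Species P — a synapomorphy uniting that clade.
All ingroup taxa share the derived state '1' for C4; it defines the ingroup but does not resolve relationships within it.
Only Species D, Species G, Species N, and Species P show the derived state '1' for C5, supporting them as a clade.
Most parsimonious ingroup topology: ((((Species N,Species P),Species D),Species G),Species E).
The clade {Species N, Species P} is supported by C2: its derived state '0' occurs in exactly those taxa and in no other taxon (including the outgroup).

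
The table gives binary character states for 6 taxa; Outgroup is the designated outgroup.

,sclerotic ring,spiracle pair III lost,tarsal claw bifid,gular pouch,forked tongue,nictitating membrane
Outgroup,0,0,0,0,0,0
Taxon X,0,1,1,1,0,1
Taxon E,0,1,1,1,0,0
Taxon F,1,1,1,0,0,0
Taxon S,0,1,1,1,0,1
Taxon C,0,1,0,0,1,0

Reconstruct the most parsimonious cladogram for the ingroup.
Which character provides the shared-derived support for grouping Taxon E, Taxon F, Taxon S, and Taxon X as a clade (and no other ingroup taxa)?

tarsal claw bifid

The outgroup has state '0' for every character, so '1' is the derived state throughout.
sclerotic ring (derived state '1') is unique to Taxon F (autapomorphy; uninformative for grouping).
spiracle pair III lost (derived state '1') is shared by all ingroup taxa — unites the whole ingroup.
tarsal claw bifid (derived state '1') is shared by Taxon E, Taxon F, Taxon S, and Taxon X — a synapomorphy uniting that clade.
Only Taxon E, Taxon S, and Taxon X show the derived state '1' for gular pouch, supporting them as a clade.
forked tongue (derived state '1') is unique to Taxon C (autapomorphy; uninformative for grouping).
Only Taxon S and Taxon X show the derived state '1' for nictitating membrane, supporting them as a clade.
Most parsimonious ingroup topology: ((((Taxon X,Taxon S),Taxon E),Taxon F),Taxon C).
The clade {Taxon E, Taxon F, Taxon S, Taxon X} is supported by tarsal claw bifid: its derived state '1' occurs in exactly those taxa and in no other taxon (including the outgroup).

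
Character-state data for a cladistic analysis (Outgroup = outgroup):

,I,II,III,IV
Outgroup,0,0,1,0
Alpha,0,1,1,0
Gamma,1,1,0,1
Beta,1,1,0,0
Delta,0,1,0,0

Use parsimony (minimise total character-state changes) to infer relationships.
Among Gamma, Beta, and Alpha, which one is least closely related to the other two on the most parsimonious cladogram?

Character polarity is set by the outgroup: the derived state is whichever differs from the outgroup's state, so for III the derived state is '0', and for the remaining characters it is '1'.
Only Beta and Gamma show the derived state '1' for I, supporting them as a clade.
II (derived state '1') is shared by all ingroup taxa — unites the whole ingroup.
Only Beta, Delta, and Gamma show the derived state '0' for III, supporting them as a clade.
IV: derived state '1' in Gamma only — an autapomorphy, so it tells us nothing about relationships among taxa.
Most parsimonious ingroup topology: (Alpha,((Gamma,Beta),Delta)).
Beta and Gamma share a more recent common ancestor with each other than either does with Alpha, so Alpha is the least closely related of the three.

Alpha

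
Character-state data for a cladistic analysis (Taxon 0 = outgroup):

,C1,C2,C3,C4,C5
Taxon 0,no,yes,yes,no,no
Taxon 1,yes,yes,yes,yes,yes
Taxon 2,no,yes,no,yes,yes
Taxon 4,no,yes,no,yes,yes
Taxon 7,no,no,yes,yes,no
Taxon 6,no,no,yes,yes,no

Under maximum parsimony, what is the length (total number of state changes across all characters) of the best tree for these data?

5

Character polarity is set by the outgroup: the derived state is whichever differs from the outgroup's state, so for C2, C3 the derived state is 'no', and for the remaining characters it is 'yes'.
C1 (derived state 'yes') is unique to Taxon 1 (autapomorphy; uninformative for grouping).
C2: derived state 'no' in Taxon 6 and Taxon 7 only — synapomorphy for {Taxon 6, Taxon 7}.
Only Taxon 2 and Taxon 4 show the derived state 'no' for C3, supporting them as a clade.
C4 (derived state 'yes') is shared by all ingroup taxa — unites the whole ingroup.
C5 (derived state 'yes') is shared by Taxon 1, Taxon 2, and Taxon 4 — a synapomorphy uniting that clade.
Most parsimonious ingroup topology: ((Taxon 1,(Taxon 2,Taxon 4)),(Taxon 7,Taxon 6)).
Changes per character on this tree: C1: 1; C2: 1; C3: 1; C4: 1; C5: 1.
Total = 5.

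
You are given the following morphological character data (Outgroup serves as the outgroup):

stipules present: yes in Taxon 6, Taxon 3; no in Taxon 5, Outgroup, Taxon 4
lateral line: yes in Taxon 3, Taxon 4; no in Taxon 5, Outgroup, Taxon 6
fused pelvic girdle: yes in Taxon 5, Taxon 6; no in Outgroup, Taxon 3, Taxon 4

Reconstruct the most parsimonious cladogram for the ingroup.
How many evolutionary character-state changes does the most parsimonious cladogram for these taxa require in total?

The outgroup has state 'no' for every character, so 'yes' is the derived state throughout.
stipules present (state 'yes') occurs in Taxon 3 and Taxon 6 but conflicts with the nesting implied by the other characters — most parsimoniously interpreted as homoplasy.
lateral line (derived state 'yes') is shared by Taxon 3 and Taxon 4 — a synapomorphy uniting that clade.
Only Taxon 5 and Taxon 6 show the derived state 'yes' for fused pelvic girdle, supporting them as a clade.
Most parsimonious ingroup topology: ((Taxon 3,Taxon 4),(Taxon 6,Taxon 5)).
Changes per character on this tree: stipules present: 2; lateral line: 1; fused pelvic girdle: 1.
Total = 4.

4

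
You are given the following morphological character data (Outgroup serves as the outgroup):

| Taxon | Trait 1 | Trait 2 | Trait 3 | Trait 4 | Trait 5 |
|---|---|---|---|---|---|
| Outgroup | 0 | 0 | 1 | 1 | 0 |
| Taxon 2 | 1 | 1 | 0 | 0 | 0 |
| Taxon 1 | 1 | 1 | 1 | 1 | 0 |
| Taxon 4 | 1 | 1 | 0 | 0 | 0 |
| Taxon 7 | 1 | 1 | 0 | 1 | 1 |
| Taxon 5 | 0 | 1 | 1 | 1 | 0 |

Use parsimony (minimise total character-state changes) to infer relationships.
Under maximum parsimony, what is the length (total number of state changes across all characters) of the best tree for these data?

Character polarity is set by the outgroup: the derived state is whichever differs from the outgroup's state, so for Trait 3, Trait 4 the derived state is '0', and for the remaining characters it is '1'.
Trait 1: derived state '1' in Taxon 1, Taxon 2, Taxon 4, and Taxon 7 only — synapomorphy for {Taxon 1, Taxon 2, Taxon 4, Taxon 7}.
All ingroup taxa share the derived state '1' for Trait 2; it defines the ingroup but does not resolve relationships within it.
Trait 3 (derived state '0') is shared by Taxon 2, Taxon 4, and Taxon 7 — a synapomorphy uniting that clade.
Trait 4: derived state '0' in Taxon 2 and Taxon 4 only — synapomorphy for {Taxon 2, Taxon 4}.
Trait 5: derived state '1' in Taxon 7 only — an autapomorphy, so it tells us nothing about relationships among taxa.
Most parsimonious ingroup topology: ((((Taxon 2,Taxon 4),Taxon 7),Taxon 1),Taxon 5).
Changes per character on this tree: Trait 1: 1; Trait 2: 1; Trait 3: 1; Trait 4: 1; Trait 5: 1.
Total = 5.

5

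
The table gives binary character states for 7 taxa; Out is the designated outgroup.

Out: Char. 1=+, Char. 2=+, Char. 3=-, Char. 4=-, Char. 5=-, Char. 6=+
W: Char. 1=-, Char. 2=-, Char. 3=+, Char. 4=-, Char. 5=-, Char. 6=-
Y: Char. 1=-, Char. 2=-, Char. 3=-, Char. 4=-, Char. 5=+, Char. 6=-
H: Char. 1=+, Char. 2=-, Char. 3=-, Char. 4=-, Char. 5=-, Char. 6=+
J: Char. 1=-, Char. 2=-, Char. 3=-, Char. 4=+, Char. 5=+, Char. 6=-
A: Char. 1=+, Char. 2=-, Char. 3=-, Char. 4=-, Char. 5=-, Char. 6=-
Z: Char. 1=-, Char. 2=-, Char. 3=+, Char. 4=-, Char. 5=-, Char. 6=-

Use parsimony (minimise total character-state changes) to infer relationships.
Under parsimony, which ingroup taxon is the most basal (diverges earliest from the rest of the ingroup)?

Character polarity is set by the outgroup: the derived state is whichever differs from the outgroup's state, so for Char. 1, Char. 2, Char. 6 the derived state is '-', and for the remaining characters it is '+'.
Only J, W, Y, and Z show the derived state '-' for Char. 1, supporting them as a clade.
Char. 2 (derived state '-') is shared by all ingroup taxa — unites the whole ingroup.
Char. 3 (derived state '+') is shared by W and Z — a synapomorphy uniting that clade.
Char. 4: derived state '+' in J only — an autapomorphy, so it tells us nothing about relationships among taxa.
Char. 5: derived state '+' in J and Y only — synapomorphy for {J, Y}.
Char. 6: derived state '-' in A, J, W, Y, and Z only — synapomorphy for {A, J, W, Y, Z}.
Most parsimonious ingroup topology: ((((W,Z),(Y,J)),A),H).
H is sister to the clade containing all other ingroup taxa, so it is the earliest-diverging (most basal) ingroup lineage.

H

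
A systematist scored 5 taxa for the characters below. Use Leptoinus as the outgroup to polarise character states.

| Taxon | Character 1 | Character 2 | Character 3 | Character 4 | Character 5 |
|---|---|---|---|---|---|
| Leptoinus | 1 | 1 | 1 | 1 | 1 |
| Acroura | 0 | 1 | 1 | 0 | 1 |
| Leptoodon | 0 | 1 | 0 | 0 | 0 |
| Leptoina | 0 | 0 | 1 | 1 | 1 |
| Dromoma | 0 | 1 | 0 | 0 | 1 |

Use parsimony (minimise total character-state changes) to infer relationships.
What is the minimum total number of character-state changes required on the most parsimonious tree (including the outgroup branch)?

5

The outgroup has state '1' for every character, so '0' is the derived state throughout.
All ingroup taxa share the derived state '0' for Character 1; it defines the ingroup but does not resolve relationships within it.
Character 2: derived state '0' in Leptoina only — an autapomorphy, so it tells us nothing about relationships among taxa.
Only Dromoma and Leptoodon show the derived state '0' for Character 3, supporting them as a clade.
Only Acroura, Dromoma, and Leptoodon show the derived state '0' for Character 4, supporting them as a clade.
Character 5 (derived state '0') is unique to Leptoodon (autapomorphy; uninformative for grouping).
Most parsimonious ingroup topology: ((Acroura,(Leptoodon,Dromoma)),Leptoina).
Changes per character on this tree: Character 1: 1; Character 2: 1; Character 3: 1; Character 4: 1; Character 5: 1.
Total = 5.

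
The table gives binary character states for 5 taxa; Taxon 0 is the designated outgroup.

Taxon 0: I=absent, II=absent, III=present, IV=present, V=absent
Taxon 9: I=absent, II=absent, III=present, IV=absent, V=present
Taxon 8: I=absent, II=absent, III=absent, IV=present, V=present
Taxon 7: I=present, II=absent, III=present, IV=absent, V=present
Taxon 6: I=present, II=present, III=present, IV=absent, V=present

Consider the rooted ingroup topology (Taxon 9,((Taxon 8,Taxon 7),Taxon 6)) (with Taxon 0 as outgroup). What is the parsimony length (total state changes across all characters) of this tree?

Map each character onto (Taxon 9,((Taxon 8,Taxon 7),Taxon 6)) (rooted by Taxon 0) and count the minimum state changes it requires (Fitch parsimony):
I: 2; II: 1; III: 1; IV: 2; V: 1.
Total tree length = 7.

7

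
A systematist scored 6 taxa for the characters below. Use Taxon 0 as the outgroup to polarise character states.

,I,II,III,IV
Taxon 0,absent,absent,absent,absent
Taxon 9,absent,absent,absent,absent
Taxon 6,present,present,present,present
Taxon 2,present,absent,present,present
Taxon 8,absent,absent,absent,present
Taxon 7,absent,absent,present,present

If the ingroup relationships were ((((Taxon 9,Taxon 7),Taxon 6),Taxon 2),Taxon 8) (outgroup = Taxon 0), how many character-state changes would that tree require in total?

7

Map each character onto ((((Taxon 9,Taxon 7),Taxon 6),Taxon 2),Taxon 8) (rooted by Taxon 0) and count the minimum state changes it requires (Fitch parsimony):
I: 2; II: 1; III: 2; IV: 2.
Total tree length = 7.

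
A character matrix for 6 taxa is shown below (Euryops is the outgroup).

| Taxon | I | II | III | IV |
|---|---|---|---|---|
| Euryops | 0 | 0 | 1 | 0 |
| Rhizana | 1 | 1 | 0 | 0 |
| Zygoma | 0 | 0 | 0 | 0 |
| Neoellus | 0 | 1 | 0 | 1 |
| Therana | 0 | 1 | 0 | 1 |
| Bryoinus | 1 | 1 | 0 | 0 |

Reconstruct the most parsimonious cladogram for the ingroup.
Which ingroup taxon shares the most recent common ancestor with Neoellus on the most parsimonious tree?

Character polarity is set by the outgroup: the derived state is whichever differs from the outgroup's state, so for III the derived state is '0', and for the remaining characters it is '1'.
Only Bryoinus and Rhizana show the derived state '1' for I, supporting them as a clade.
Only Bryoinus, Neoellus, Rhizana, and Therana show the derived state '1' for II, supporting them as a clade.
III (derived state '0') is shared by all ingroup taxa — unites the whole ingroup.
IV (derived state '1') is shared by Neoellus and Therana — a synapomorphy uniting that clade.
Most parsimonious ingroup topology: (((Rhizana,Bryoinus),(Neoellus,Therana)),Zygoma).
Neoellus and Therana form a cherry on this tree, so they are sister taxa.

Therana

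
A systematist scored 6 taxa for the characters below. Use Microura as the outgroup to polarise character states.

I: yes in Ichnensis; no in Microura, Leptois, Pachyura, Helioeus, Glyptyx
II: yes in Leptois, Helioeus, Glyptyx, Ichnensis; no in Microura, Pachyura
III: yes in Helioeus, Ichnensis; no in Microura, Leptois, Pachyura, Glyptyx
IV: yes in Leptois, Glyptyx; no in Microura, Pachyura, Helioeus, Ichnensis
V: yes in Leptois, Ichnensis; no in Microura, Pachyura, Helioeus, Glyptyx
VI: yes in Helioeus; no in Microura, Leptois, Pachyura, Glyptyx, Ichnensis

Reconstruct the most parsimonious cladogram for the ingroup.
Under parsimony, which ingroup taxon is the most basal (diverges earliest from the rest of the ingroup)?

The outgroup has state 'no' for every character, so 'yes' is the derived state throughout.
I: derived state 'yes' in Ichnensis only — an autapomorphy, so it tells us nothing about relationships among taxa.
II (derived state 'yes') is shared by Glyptyx, Helioeus, Ichnensis, and Leptois — a synapomorphy uniting that clade.
III: derived state 'yes' in Helioeus and Ichnensis only — synapomorphy for {Helioeus, Ichnensis}.
IV: derived state 'yes' in Glyptyx and Leptois only — synapomorphy for {Glyptyx, Leptois}.
V groups Ichnensis and Leptois, which is incompatible with the clades supported by the remaining characters; treating it as convergent (homoplasy) costs fewer steps than any alternative tree.
VI (derived state 'yes') is unique to Helioeus (autapomorphy; uninformative for grouping).
Most parsimonious ingroup topology: (((Leptois,Glyptyx),(Helioeus,Ichnensis)),Pachyura).
Pachyura is sister to the clade containing all other ingroup taxa, so it is the earliest-diverging (most basal) ingroup lineage.

Pachyura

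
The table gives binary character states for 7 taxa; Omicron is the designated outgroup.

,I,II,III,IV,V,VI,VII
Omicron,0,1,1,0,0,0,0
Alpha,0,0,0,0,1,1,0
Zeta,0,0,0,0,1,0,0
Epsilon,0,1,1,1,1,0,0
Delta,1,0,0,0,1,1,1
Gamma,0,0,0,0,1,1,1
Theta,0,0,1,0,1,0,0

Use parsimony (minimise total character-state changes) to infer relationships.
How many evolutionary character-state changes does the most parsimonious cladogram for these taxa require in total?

7

Character polarity is set by the outgroup: the derived state is whichever differs from the outgroup's state, so for II, III the derived state is '0', and for the remaining characters it is '1'.
I: derived state '1' in Delta only — an autapomorphy, so it tells us nothing about relationships among taxa.
Only Alpha, Delta, Gamma, Theta, and Zeta show the derived state '0' for II, supporting them as a clade.
III: derived state '0' in Alpha, Delta, Gamma, and Zeta only — synapomorphy for {Alpha, Delta, Gamma, Zeta}.
IV: derived state '1' in Epsilon only — an autapomorphy, so it tells us nothing about relationships among taxa.
V (derived state '1') is shared by all ingroup taxa — unites the whole ingroup.
VI: derived state '1' in Alpha, Delta, and Gamma only — synapomorphy for {Alpha, Delta, Gamma}.
VII: derived state '1' in Delta and Gamma only — synapomorphy for {Delta, Gamma}.
Most parsimonious ingroup topology: ((((Alpha,(Delta,Gamma)),Zeta),Theta),Epsilon).
Changes per character on this tree: I: 1; II: 1; III: 1; IV: 1; V: 1; VI: 1; VII: 1.
Total = 7.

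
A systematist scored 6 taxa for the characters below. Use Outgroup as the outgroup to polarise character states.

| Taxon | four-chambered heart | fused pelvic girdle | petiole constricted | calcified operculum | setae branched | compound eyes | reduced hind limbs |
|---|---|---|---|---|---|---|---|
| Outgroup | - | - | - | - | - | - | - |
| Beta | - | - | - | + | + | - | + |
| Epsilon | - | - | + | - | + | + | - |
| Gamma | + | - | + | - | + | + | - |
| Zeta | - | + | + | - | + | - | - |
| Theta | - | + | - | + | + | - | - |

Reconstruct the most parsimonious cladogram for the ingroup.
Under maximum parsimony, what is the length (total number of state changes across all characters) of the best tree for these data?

8

The outgroup has state '-' for every character, so '+' is the derived state throughout.
four-chambered heart: derived state '+' in Gamma only — an autapomorphy, so it tells us nothing about relationships among taxa.
fused pelvic girdle groups Theta and Zeta, which is incompatible with the clades supported by the remaining characters; treating it as convergent (homoplasy) costs fewer steps than any alternative tree.
petiole constricted: derived state '+' in Epsilon, Gamma, and Zeta only — synapomorphy for {Epsilon, Gamma, Zeta}.
calcified operculum: derived state '+' in Beta and Theta only — synapomorphy for {Beta, Theta}.
setae branched (derived state '+') is shared by all ingroup taxa — unites the whole ingroup.
compound eyes (derived state '+') is shared by Epsilon and Gamma — a synapomorphy uniting that clade.
reduced hind limbs (derived state '+') is unique to Beta (autapomorphy; uninformative for grouping).
Most parsimonious ingroup topology: ((Beta,Theta),((Epsilon,Gamma),Zeta)).
Changes per character on this tree: four-chambered heart: 1; fused pelvic girdle: 2; petiole constricted: 1; calcified operculum: 1; setae branched: 1; compound eyes: 1; reduced hind limbs: 1.
Total = 8.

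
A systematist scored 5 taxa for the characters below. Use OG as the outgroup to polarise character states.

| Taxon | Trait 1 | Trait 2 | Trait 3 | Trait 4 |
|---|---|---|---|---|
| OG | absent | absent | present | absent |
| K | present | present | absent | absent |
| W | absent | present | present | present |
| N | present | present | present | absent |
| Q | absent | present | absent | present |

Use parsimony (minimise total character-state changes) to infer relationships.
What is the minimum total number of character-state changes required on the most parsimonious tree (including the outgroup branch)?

Character polarity is set by the outgroup: the derived state is whichever differs from the outgroup's state, so for Trait 3 the derived state is 'absent', and for the remaining characters it is 'present'.
Trait 1: derived state 'present' in K and N only — synapomorphy for {K, N}.
All ingroup taxa share the derived state 'present' for Trait 2; it defines the ingroup but does not resolve relationships within it.
Trait 3 groups K and Q, which is incompatible with the clades supported by the remaining characters; treating it as convergent (homoplasy) costs fewer steps than any alternative tree.
Only Q and W show the derived state 'present' for Trait 4, supporting them as a clade.
Most parsimonious ingroup topology: ((K,N),(W,Q)).
Changes per character on this tree: Trait 1: 1; Trait 2: 1; Trait 3: 2; Trait 4: 1.
Total = 5.

5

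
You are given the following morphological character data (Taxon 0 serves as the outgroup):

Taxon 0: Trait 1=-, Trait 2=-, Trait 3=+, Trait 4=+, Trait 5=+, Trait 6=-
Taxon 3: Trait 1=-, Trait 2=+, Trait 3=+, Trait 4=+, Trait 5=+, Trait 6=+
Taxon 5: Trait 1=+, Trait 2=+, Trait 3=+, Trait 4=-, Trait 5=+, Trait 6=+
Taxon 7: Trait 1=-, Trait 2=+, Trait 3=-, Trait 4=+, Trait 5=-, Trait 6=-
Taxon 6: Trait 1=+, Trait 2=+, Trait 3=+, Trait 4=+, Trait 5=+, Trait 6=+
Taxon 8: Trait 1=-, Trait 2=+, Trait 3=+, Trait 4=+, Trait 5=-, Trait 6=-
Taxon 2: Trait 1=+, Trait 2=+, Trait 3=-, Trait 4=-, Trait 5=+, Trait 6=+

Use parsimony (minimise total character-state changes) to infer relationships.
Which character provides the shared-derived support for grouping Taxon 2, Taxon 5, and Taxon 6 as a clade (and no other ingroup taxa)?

Character polarity is set by the outgroup: the derived state is whichever differs from the outgroup's state, so for Trait 3, Trait 4, Trait 5 the derived state is '-', and for the remaining characters it is '+'.
Only Taxon 2, Taxon 5, and Taxon 6 show the derived state '+' for Trait 1, supporting them as a clade.
All ingroup taxa share the derived state '+' for Trait 2; it defines the ingroup but does not resolve relationships within it.
Trait 3 (state '-') occurs in Taxon 2 and Taxon 7 but conflicts with the nesting implied by the other characters — most parsimoniously interpreted as homoplasy.
Trait 4: derived state '-' in Taxon 2 and Taxon 5 only — synapomorphy for {Taxon 2, Taxon 5}.
Only Taxon 7 and Taxon 8 show the derived state '-' for Trait 5, supporting them as a clade.
Trait 6 (derived state '+') is shared by Taxon 2, Taxon 3, Taxon 5, and Taxon 6 — a synapomorphy uniting that clade.
Most parsimonious ingroup topology: ((Taxon 3,((Taxon 5,Taxon 2),Taxon 6)),(Taxon 7,Taxon 8)).
The clade {Taxon 2, Taxon 5, Taxon 6} is supported by Trait 1: its derived state '+' occurs in exactly those taxa and in no other taxon (including the outgroup).

Trait 1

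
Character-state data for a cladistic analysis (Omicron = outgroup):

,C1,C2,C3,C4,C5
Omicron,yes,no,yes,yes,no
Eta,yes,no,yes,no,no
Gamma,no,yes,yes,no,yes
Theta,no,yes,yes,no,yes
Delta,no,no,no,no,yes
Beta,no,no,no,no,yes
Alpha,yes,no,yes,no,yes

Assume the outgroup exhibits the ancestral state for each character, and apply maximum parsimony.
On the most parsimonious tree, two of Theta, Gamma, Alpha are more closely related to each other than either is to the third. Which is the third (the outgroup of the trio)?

Character polarity is set by the outgroup: the derived state is whichever differs from the outgroup's state, so for C1, C3, C4 the derived state is 'no', and for the remaining characters it is 'yes'.
C1: derived state 'no' in Beta, Delta, Gamma, and Theta only — synapomorphy for {Beta, Delta, Gamma, Theta}.
C2: derived state 'yes' in Gamma and Theta only — synapomorphy for {Gamma, Theta}.
C3: derived state 'no' in Beta and Delta only — synapomorphy for {Beta, Delta}.
All ingroup taxa share the derived state 'no' for C4; it defines the ingroup but does not resolve relationships within it.
Only Alpha, Beta, Delta, Gamma, and Theta show the derived state 'yes' for C5, supporting them as a clade.
Most parsimonious ingroup topology: (Eta,(((Gamma,Theta),(Delta,Beta)),Alpha)).
Gamma and Theta share a more recent common ancestor with each other than either does with Alpha, so Alpha is the least closely related of the three.

Alpha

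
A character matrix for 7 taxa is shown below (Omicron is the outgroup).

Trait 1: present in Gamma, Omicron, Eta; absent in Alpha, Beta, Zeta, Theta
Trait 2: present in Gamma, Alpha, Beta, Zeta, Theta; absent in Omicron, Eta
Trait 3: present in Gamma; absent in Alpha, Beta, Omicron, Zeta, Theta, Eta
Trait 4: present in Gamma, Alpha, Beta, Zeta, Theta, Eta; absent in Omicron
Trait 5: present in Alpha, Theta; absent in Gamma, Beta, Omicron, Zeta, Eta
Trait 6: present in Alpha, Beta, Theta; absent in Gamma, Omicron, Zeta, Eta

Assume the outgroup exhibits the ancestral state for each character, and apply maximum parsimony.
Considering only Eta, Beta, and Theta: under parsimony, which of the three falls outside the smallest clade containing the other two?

Eta

Character polarity is set by the outgroup: the derived state is whichever differs from the outgroup's state, so for Trait 1 the derived state is 'absent', and for the remaining characters it is 'present'.
Only Alpha, Beta, Theta, and Zeta show the derived state 'absent' for Trait 1, supporting them as a clade.
Trait 2: derived state 'present' in Alpha, Beta, Gamma, Theta, and Zeta only — synapomorphy for {Alpha, Beta, Gamma, Theta, Zeta}.
Trait 3 (derived state 'present') is unique to Gamma (autapomorphy; uninformative for grouping).
All ingroup taxa share the derived state 'present' for Trait 4; it defines the ingroup but does not resolve relationships within it.
Trait 5: derived state 'present' in Alpha and Theta only — synapomorphy for {Alpha, Theta}.
Trait 6: derived state 'present' in Alpha, Beta, and Theta only — synapomorphy for {Alpha, Beta, Theta}.
Most parsimonious ingroup topology: ((((Beta,(Alpha,Theta)),Zeta),Gamma),Eta).
Theta and Beta share a more recent common ancestor with each other than either does with Eta, so Eta is the least closely related of the three.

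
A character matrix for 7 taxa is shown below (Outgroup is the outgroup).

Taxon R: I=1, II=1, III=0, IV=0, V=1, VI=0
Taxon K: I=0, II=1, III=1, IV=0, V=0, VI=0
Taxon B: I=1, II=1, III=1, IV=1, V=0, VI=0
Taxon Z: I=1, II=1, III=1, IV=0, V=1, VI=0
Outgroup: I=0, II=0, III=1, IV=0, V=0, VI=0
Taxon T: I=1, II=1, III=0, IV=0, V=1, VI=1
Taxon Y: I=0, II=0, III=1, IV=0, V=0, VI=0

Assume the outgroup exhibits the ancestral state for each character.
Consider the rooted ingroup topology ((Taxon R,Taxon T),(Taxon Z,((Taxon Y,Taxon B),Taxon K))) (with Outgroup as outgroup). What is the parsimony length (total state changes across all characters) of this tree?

Map each character onto ((Taxon R,Taxon T),(Taxon Z,((Taxon Y,Taxon B),Taxon K))) (rooted by Outgroup) and count the minimum state changes it requires (Fitch parsimony):
I: 3; II: 2; III: 1; IV: 1; V: 2; VI: 1.
Total tree length = 10.

10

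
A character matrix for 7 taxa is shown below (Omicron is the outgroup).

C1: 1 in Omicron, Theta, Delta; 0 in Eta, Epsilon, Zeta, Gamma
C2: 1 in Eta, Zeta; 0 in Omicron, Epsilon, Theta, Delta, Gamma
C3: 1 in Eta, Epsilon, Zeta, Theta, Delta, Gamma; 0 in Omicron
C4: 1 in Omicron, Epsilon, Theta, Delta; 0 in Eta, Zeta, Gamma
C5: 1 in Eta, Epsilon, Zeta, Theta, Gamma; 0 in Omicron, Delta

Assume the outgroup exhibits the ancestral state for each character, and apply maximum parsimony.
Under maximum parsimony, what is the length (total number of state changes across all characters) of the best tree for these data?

5

Character polarity is set by the outgroup: the derived state is whichever differs from the outgroup's state, so for C1, C4 the derived state is '0', and for the remaining characters it is '1'.
Only Epsilon, Eta, Gamma, and Zeta show the derived state '0' for C1, supporting them as a clade.
C2 (derived state '1') is shared by Eta and Zeta — a synapomorphy uniting that clade.
All ingroup taxa share the derived state '1' for C3; it defines the ingroup but does not resolve relationships within it.
Only Eta, Gamma, and Zeta show the derived state '0' for C4, supporting them as a clade.
Only Epsilon, Eta, Gamma, Theta, and Zeta show the derived state '1' for C5, supporting them as a clade.
Most parsimonious ingroup topology: (((((Eta,Zeta),Gamma),Epsilon),Theta),Delta).
Changes per character on this tree: C1: 1; C2: 1; C3: 1; C4: 1; C5: 1.
Total = 5.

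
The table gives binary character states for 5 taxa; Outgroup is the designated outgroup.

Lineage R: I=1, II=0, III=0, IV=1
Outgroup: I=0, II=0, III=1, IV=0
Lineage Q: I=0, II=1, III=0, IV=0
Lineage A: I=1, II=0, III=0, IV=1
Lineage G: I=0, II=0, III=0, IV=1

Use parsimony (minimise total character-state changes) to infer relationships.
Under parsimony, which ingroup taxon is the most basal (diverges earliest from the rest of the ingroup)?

Character polarity is set by the outgroup: the derived state is whichever differs from the outgroup's state, so for III the derived state is '0', and for the remaining characters it is '1'.
I: derived state '1' in Lineage A and Lineage R only — synapomorphy for {Lineage A, Lineage R}.
II: derived state '1' in Lineage Q only — an autapomorphy, so it tells us nothing about relationships among taxa.
All ingroup taxa share the derived state '0' for III; it defines the ingroup but does not resolve relationships within it.
Only Lineage A, Lineage G, and Lineage R show the derived state '1' for IV, supporting them as a clade.
Most parsimonious ingroup topology: ((Lineage G,(Lineage A,Lineage R)),Lineage Q).
Lineage Q is sister to the clade containing all other ingroup taxa, so it is the earliest-diverging (most basal) ingroup lineage.

Lineage Q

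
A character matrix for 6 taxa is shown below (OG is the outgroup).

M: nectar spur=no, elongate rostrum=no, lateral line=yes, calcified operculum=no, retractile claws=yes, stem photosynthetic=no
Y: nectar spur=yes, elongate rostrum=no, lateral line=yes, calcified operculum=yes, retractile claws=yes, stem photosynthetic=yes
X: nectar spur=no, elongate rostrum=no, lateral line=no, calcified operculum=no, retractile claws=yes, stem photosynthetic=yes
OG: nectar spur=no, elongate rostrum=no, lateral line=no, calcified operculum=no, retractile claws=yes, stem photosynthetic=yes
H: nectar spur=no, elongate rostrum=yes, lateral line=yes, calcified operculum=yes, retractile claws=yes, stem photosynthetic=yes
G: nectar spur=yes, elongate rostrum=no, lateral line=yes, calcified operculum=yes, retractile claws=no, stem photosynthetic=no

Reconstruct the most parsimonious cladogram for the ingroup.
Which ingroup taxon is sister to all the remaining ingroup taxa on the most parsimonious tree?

Character polarity is set by the outgroup: the derived state is whichever differs from the outgroup's state, so for retractile claws, stem photosynthetic the derived state is 'no', and for the remaining characters it is 'yes'.
Only G and Y show the derived state 'yes' for nectar spur, supporting them as a clade.
elongate rostrum (derived state 'yes') is unique to H (autapomorphy; uninformative for grouping).
lateral line (derived state 'yes') is shared by G, H, M, and Y — a synapomorphy uniting that clade.
Only G, H, and Y show the derived state 'yes' for calcified operculum, supporting them as a clade.
retractile claws: derived state 'no' in G only — an autapomorphy, so it tells us nothing about relationships among taxa.
stem photosynthetic groups G and M, which is incompatible with the clades supported by the remaining characters; treating it as convergent (homoplasy) costs fewer steps than any alternative tree.
Most parsimonious ingroup topology: ((((Y,G),H),M),X).
X is sister to the clade containing all other ingroup taxa, so it is the earliest-diverging (most basal) ingroup lineage.

X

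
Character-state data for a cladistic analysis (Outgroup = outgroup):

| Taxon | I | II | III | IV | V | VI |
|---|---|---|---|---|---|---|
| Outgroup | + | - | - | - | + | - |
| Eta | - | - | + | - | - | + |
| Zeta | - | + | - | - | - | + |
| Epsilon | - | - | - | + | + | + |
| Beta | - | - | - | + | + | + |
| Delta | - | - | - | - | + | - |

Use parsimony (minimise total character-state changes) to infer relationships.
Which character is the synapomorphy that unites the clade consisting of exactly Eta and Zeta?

Character polarity is set by the outgroup: the derived state is whichever differs from the outgroup's state, so for I, V the derived state is '-', and for the remaining characters it is '+'.
I (derived state '-') is shared by all ingroup taxa — unites the whole ingroup.
II (derived state '+') is unique to Zeta (autapomorphy; uninformative for grouping).
III: derived state '+' in Eta only — an autapomorphy, so it tells us nothing about relationships among taxa.
IV (derived state '+') is shared by Beta and Epsilon — a synapomorphy uniting that clade.
V: derived state '-' in Eta and Zeta only — synapomorphy for {Eta, Zeta}.
VI (derived state '+') is shared by Beta, Epsilon, Eta, and Zeta — a synapomorphy uniting that clade.
Most parsimonious ingroup topology: (((Eta,Zeta),(Epsilon,Beta)),Delta).
The clade {Eta, Zeta} is supported by V: its derived state '-' occurs in exactly those taxa and in no other taxon (including the outgroup).

V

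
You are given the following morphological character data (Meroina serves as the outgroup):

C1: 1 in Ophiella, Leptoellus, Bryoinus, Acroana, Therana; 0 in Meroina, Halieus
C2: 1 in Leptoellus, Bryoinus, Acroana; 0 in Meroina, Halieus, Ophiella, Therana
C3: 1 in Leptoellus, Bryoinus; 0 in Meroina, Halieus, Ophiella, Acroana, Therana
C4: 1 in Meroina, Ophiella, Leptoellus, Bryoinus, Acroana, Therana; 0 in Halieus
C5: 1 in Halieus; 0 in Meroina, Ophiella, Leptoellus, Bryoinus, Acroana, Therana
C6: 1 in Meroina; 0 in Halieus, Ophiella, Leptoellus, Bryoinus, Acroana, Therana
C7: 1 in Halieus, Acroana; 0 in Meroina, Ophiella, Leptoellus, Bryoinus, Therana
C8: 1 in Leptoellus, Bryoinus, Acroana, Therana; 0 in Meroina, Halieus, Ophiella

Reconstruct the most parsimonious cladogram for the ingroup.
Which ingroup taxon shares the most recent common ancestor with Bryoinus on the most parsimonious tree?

Leptoellus

Character polarity is set by the outgroup: the derived state is whichever differs from the outgroup's state, so for C4, C6 the derived state is '0', and for the remaining characters it is '1'.
C1: derived state '1' in Acroana, Bryoinus, Leptoellus, Ophiella, and Therana only — synapomorphy for {Acroana, Bryoinus, Leptoellus, Ophiella, Therana}.
C2: derived state '1' in Acroana, Bryoinus, and Leptoellus only — synapomorphy for {Acroana, Bryoinus, Leptoellus}.
C3 (derived state '1') is shared by Bryoinus and Leptoellus — a synapomorphy uniting that clade.
C4: derived state '0' in Halieus only — an autapomorphy, so it tells us nothing about relationships among taxa.
C5: derived state '1' in Halieus only — an autapomorphy, so it tells us nothing about relationships among taxa.
All ingroup taxa share the derived state '0' for C6; it defines the ingroup but does not resolve relationships within it.
C7 (state '1') occurs in Acroana and Halieus but conflicts with the nesting implied by the other characters — most parsimoniously interpreted as homoplasy.
C8: derived state '1' in Acroana, Bryoinus, Leptoellus, and Therana only — synapomorphy for {Acroana, Bryoinus, Leptoellus, Therana}.
Most parsimonious ingroup topology: (Halieus,(Ophiella,(((Leptoellus,Bryoinus),Acroana),Therana))).
Bryoinus and Leptoellus form a cherry on this tree, so they are sister taxa.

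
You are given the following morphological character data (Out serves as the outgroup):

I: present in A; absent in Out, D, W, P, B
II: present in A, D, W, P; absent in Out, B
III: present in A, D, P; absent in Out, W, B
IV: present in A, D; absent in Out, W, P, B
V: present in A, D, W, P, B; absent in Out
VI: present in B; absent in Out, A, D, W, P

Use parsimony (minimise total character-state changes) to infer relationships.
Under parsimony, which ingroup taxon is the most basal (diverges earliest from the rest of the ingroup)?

B

The outgroup has state 'absent' for every character, so 'present' is the derived state throughout.
I (derived state 'present') is unique to A (autapomorphy; uninformative for grouping).
II: derived state 'present' in A, D, P, and W only — synapomorphy for {A, D, P, W}.
III (derived state 'present') is shared by A, D, and P — a synapomorphy uniting that clade.
Only A and D show the derived state 'present' for IV, supporting them as a clade.
V (derived state 'present') is shared by all ingroup taxa — unites the whole ingroup.
VI: derived state 'present' in B only — an autapomorphy, so it tells us nothing about relationships among taxa.
Most parsimonious ingroup topology: ((((A,D),P),W),B).
B is sister to the clade containing all other ingroup taxa, so it is the earliest-diverging (most basal) ingroup lineage.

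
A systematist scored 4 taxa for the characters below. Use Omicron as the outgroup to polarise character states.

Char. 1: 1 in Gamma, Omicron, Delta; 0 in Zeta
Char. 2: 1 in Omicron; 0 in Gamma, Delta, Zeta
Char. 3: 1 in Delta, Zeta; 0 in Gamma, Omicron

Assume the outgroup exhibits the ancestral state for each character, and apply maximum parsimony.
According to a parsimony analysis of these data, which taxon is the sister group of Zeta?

Delta

Character polarity is set by the outgroup: the derived state is whichever differs from the outgroup's state, so for Char. 1, Char. 2 the derived state is '0', and for the remaining characters it is '1'.
Char. 1: derived state '0' in Zeta only — an autapomorphy, so it tells us nothing about relationships among taxa.
Char. 2 (derived state '0') is shared by all ingroup taxa — unites the whole ingroup.
Char. 3 (derived state '1') is shared by Delta and Zeta — a synapomorphy uniting that clade.
Most parsimonious ingroup topology: (Gamma,(Delta,Zeta)).
Zeta and Delta form a cherry on this tree, so they are sister taxa.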